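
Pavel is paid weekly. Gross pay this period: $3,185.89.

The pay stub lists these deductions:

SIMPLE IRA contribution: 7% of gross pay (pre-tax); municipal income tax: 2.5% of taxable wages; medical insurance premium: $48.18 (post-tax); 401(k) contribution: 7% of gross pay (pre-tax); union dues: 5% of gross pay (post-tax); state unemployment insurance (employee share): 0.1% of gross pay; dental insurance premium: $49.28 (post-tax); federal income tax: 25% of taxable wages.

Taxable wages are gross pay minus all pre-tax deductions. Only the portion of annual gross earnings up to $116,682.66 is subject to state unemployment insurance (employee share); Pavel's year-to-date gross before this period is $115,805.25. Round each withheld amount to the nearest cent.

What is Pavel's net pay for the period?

SIMPLE IRA contribution: $3,185.89 × 0.07 = $223.01
401(k) contribution: $3,185.89 × 0.07 = $223.01
Pre-tax total = $223.01 + $223.01 = $446.02
Taxable wages = $3,185.89 − $446.02 = $2,739.87
Federal income tax: $2,739.87 × 0.25 = $684.97
Municipal income tax: $2,739.87 × 0.025 = $68.50
State unemployment insurance (employee share): only $116,682.66 − $115,805.25 = $877.41 of this check is subject → $877.41 × 0.001 = $0.88
Dental insurance premium: $49.28
Medical insurance premium: $48.18
Union dues: $3,185.89 × 0.05 = $159.29
Total deductions = $223.01 + $223.01 + $684.97 + $68.50 + $0.88 + $49.28 + $48.18 + $159.29 = $1,457.12
Net pay = $3,185.89 − $1,457.12 = $1,728.77

$1,728.77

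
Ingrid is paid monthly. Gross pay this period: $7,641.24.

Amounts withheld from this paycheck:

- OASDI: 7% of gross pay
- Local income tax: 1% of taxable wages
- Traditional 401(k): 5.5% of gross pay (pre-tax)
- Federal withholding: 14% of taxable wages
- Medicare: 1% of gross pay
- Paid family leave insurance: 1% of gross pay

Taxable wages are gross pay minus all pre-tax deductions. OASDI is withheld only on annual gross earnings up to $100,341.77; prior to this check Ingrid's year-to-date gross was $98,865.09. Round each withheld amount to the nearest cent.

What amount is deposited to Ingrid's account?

$5,881.63

Traditional 401(k): $7,641.24 × 0.055 = $420.27
Taxable wages = $7,641.24 − $420.27 = $7,220.97
Local income tax: $7,220.97 × 0.01 = $72.21
Federal withholding: $7,220.97 × 0.14 = $1,010.94
Medicare: $7,641.24 × 0.01 = $76.41
OASDI: only $100,341.77 − $98,865.09 = $1,476.68 of this check is subject → $1,476.68 × 0.07 = $103.37
Paid family leave insurance: $7,641.24 × 0.01 = $76.41
Total deductions = $420.27 + $72.21 + $1,010.94 + $76.41 + $103.37 + $76.41 = $1,759.61
Net pay = $7,641.24 − $1,759.61 = $5,881.63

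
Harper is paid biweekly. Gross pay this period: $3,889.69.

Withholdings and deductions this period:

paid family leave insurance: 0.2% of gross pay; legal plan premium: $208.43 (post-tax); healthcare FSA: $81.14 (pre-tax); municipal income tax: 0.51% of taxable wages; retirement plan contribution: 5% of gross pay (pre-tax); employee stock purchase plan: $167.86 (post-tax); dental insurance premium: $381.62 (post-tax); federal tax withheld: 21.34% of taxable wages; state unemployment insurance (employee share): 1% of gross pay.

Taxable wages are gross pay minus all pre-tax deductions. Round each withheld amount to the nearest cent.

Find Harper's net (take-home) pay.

Retirement plan contribution: $3,889.69 × 0.05 = $194.48
Healthcare FSA: $81.14
Pre-tax total = $194.48 + $81.14 = $275.62
Taxable wages = $3,889.69 − $275.62 = $3,614.07
Municipal income tax: $3,614.07 × 0.0051 = $18.43
Federal tax withheld: $3,614.07 × 0.2134 = $771.24
Paid family leave insurance: $3,889.69 × 0.002 = $7.78
State unemployment insurance (employee share): $3,889.69 × 0.01 = $38.90
Dental insurance premium: $381.62
Legal plan premium: $208.43
Employee stock purchase plan: $167.86
Total deductions = $194.48 + $81.14 + $18.43 + $771.24 + $7.78 + $38.90 + $381.62 + $208.43 + $167.86 = $1,869.88
Net pay = $3,889.69 − $1,869.88 = $2,019.81

$2,019.81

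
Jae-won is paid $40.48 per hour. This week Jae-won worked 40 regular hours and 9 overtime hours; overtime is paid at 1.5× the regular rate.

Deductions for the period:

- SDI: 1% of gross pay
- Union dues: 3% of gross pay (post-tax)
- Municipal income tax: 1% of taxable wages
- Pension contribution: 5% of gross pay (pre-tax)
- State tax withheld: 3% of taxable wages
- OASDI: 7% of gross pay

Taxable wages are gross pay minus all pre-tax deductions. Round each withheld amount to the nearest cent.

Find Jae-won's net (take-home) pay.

Regular pay: 40 × $40.48 = $1,619.20
Overtime pay: 9 × $40.48 × 1.5 = $546.48
Gross pay = $1,619.20 + $546.48 = $2,165.68
Pension contribution: $2,165.68 × 0.05 = $108.28
Taxable wages = $2,165.68 − $108.28 = $2,057.40
Municipal income tax: $2,057.40 × 0.01 = $20.57
State tax withheld: $2,057.40 × 0.03 = $61.72
OASDI: $2,165.68 × 0.07 = $151.60
SDI: $2,165.68 × 0.01 = $21.66
Union dues: $2,165.68 × 0.03 = $64.97
Total deductions = $108.28 + $20.57 + $61.72 + $151.60 + $21.66 + $64.97 = $428.80
Net pay = $2,165.68 − $428.80 = $1,736.88

$1,736.88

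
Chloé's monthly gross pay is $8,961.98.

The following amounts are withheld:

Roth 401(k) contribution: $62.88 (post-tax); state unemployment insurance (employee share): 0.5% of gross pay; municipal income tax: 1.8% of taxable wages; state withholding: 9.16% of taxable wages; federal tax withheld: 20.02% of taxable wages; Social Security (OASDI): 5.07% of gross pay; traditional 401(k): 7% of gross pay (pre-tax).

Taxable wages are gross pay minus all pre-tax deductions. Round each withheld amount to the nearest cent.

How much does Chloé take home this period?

$5,190.52

Traditional 401(k): $8,961.98 × 0.07 = $627.34
Taxable wages = $8,961.98 − $627.34 = $8,334.64
Municipal income tax: $8,334.64 × 0.018 = $150.02
Federal tax withheld: $8,334.64 × 0.2002 = $1,668.59
State withholding: $8,334.64 × 0.0916 = $763.45
Social Security (OASDI): $8,961.98 × 0.0507 = $454.37
State unemployment insurance (employee share): $8,961.98 × 0.005 = $44.81
Roth 401(k) contribution: $62.88
Total deductions = $627.34 + $150.02 + $1,668.59 + $763.45 + $454.37 + $44.81 + $62.88 = $3,771.46
Net pay = $8,961.98 − $3,771.46 = $5,190.52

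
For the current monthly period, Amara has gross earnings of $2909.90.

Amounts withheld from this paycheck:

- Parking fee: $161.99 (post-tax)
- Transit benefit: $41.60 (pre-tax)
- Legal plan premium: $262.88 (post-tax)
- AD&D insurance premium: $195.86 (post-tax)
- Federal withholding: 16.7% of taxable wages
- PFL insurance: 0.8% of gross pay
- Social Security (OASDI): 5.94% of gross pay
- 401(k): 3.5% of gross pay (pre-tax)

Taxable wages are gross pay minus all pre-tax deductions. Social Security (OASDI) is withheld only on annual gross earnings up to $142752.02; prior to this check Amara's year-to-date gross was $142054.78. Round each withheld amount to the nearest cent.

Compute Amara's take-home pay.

$1619.02

Transit benefit: $41.60
401(k): $2909.90 × 0.035 = $101.85
Pre-tax total = $41.60 + $101.85 = $143.45
Taxable wages = $2909.90 − $143.45 = $2766.45
Federal withholding: $2766.45 × 0.167 = $462.00
PFL insurance: $2909.90 × 0.008 = $23.28
Social Security (OASDI): only $142752.02 − $142054.78 = $697.24 of this check is subject → $697.24 × 0.0594 = $41.42
Legal plan premium: $262.88
AD&D insurance premium: $195.86
Parking fee: $161.99
Total deductions = $41.60 + $101.85 + $462.00 + $23.28 + $41.42 + $262.88 + $195.86 + $161.99 = $1290.88
Net pay = $2909.90 − $1290.88 = $1619.02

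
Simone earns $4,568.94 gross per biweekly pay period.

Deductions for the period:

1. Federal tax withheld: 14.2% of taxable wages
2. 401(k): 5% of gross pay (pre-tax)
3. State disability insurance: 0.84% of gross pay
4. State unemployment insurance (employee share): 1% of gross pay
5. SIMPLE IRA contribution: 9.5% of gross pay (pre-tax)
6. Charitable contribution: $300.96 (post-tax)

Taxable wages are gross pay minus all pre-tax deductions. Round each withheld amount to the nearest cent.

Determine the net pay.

401(k): $4,568.94 × 0.05 = $228.45
SIMPLE IRA contribution: $4,568.94 × 0.095 = $434.05
Pre-tax total = $228.45 + $434.05 = $662.50
Taxable wages = $4,568.94 − $662.50 = $3,906.44
Federal tax withheld: $3,906.44 × 0.142 = $554.71
State unemployment insurance (employee share): $4,568.94 × 0.01 = $45.69
State disability insurance: $4,568.94 × 0.0084 = $38.38
Charitable contribution: $300.96
Total deductions = $228.45 + $434.05 + $554.71 + $45.69 + $38.38 + $300.96 = $1,602.24
Net pay = $4,568.94 − $1,602.24 = $2,966.70

$2,966.70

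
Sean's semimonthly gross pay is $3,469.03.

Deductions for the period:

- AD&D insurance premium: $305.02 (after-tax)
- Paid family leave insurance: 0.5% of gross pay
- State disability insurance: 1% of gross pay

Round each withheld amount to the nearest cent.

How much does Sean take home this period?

Paid family leave insurance: $3,469.03 × 0.005 = $17.35
State disability insurance: $3,469.03 × 0.01 = $34.69
AD&D insurance premium: $305.02
Total deductions = $17.35 + $34.69 + $305.02 = $357.06
Net pay = $3,469.03 − $357.06 = $3,111.97

$3,111.97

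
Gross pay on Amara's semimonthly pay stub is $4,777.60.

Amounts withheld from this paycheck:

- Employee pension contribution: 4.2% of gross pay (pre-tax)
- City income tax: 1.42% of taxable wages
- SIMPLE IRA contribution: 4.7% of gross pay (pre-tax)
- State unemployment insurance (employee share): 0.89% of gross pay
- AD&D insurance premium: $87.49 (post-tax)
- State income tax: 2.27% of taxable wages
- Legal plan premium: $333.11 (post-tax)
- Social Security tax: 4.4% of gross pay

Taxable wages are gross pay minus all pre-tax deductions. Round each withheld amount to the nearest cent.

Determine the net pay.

SIMPLE IRA contribution: $4,777.60 × 0.047 = $224.55
Employee pension contribution: $4,777.60 × 0.042 = $200.66
Pre-tax total = $224.55 + $200.66 = $425.21
Taxable wages = $4,777.60 − $425.21 = $4,352.39
State income tax: $4,352.39 × 0.0227 = $98.80
City income tax: $4,352.39 × 0.0142 = $61.80
State unemployment insurance (employee share): $4,777.60 × 0.0089 = $42.52
Social Security tax: $4,777.60 × 0.044 = $210.21
Legal plan premium: $333.11
AD&D insurance premium: $87.49
Total deductions = $224.55 + $200.66 + $98.80 + $61.80 + $42.52 + $210.21 + $333.11 + $87.49 = $1,259.14
Net pay = $4,777.60 − $1,259.14 = $3,518.46

$3,518.46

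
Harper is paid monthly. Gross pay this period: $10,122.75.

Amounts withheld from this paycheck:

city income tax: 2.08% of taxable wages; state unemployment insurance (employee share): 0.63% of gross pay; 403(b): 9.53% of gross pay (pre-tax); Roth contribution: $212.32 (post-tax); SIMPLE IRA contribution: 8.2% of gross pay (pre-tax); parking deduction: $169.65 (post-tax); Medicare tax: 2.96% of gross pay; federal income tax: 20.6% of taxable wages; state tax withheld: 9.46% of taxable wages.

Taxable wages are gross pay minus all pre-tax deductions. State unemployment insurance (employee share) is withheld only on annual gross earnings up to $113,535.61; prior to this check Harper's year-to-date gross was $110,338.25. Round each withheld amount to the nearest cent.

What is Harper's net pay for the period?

403(b): $10,122.75 × 0.0953 = $964.70
SIMPLE IRA contribution: $10,122.75 × 0.082 = $830.07
Pre-tax total = $964.70 + $830.07 = $1,794.77
Taxable wages = $10,122.75 − $1,794.77 = $8,327.98
Federal income tax: $8,327.98 × 0.206 = $1,715.56
City income tax: $8,327.98 × 0.0208 = $173.22
State tax withheld: $8,327.98 × 0.0946 = $787.83
Medicare tax: $10,122.75 × 0.0296 = $299.63
State unemployment insurance (employee share): only $113,535.61 − $110,338.25 = $3,197.36 of this check is subject → $3,197.36 × 0.0063 = $20.14
Parking deduction: $169.65
Roth contribution: $212.32
Total deductions = $964.70 + $830.07 + $1,715.56 + $173.22 + $787.83 + $299.63 + $20.14 + $169.65 + $212.32 = $5,173.12
Net pay = $10,122.75 − $5,173.12 = $4,949.63

$4,949.63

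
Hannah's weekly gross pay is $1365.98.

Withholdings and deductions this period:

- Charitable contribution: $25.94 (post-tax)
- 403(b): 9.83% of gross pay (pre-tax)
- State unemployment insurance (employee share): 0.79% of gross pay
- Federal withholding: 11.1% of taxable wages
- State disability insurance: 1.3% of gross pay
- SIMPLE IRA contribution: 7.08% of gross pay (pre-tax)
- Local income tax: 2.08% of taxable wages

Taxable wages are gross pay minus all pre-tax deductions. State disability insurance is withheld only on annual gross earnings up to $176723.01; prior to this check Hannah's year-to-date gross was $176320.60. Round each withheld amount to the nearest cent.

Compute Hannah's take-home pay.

SIMPLE IRA contribution: $1365.98 × 0.0708 = $96.71
403(b): $1365.98 × 0.0983 = $134.28
Pre-tax total = $96.71 + $134.28 = $230.99
Taxable wages = $1365.98 − $230.99 = $1134.99
Local income tax: $1134.99 × 0.0208 = $23.61
Federal withholding: $1134.99 × 0.111 = $125.98
State unemployment insurance (employee share): $1365.98 × 0.0079 = $10.79
State disability insurance: only $176723.01 − $176320.60 = $402.41 of this check is subject → $402.41 × 0.013 = $5.23
Charitable contribution: $25.94
Total deductions = $96.71 + $134.28 + $23.61 + $125.98 + $10.79 + $5.23 + $25.94 = $422.54
Net pay = $1365.98 − $422.54 = $943.44

$943.44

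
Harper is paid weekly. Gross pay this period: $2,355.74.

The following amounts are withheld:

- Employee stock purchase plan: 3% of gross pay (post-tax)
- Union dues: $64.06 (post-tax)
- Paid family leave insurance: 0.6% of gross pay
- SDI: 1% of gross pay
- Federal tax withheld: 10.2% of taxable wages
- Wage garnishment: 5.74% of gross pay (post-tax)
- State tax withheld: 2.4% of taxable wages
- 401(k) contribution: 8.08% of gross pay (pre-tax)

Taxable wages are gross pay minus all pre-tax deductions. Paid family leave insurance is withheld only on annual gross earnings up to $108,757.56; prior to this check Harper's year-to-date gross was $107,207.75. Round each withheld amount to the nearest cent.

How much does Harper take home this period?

401(k) contribution: $2,355.74 × 0.0808 = $190.34
Taxable wages = $2,355.74 − $190.34 = $2,165.40
State tax withheld: $2,165.40 × 0.024 = $51.97
Federal tax withheld: $2,165.40 × 0.102 = $220.87
SDI: $2,355.74 × 0.01 = $23.56
Paid family leave insurance: only $108,757.56 − $107,207.75 = $1,549.81 of this check is subject → $1,549.81 × 0.006 = $9.30
Wage garnishment: $2,355.74 × 0.0574 = $135.22
Employee stock purchase plan: $2,355.74 × 0.03 = $70.67
Union dues: $64.06
Total deductions = $190.34 + $51.97 + $220.87 + $23.56 + $9.30 + $135.22 + $70.67 + $64.06 = $765.99
Net pay = $2,355.74 − $765.99 = $1,589.75

$1,589.75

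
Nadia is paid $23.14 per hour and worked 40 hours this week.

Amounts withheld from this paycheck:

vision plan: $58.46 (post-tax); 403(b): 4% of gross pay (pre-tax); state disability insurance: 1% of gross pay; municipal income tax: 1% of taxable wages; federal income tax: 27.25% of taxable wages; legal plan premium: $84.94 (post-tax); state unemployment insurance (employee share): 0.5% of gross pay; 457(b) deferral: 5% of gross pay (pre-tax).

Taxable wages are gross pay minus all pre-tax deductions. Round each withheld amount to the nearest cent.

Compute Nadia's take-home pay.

$447.06

Gross pay: 40 × $23.14 = $925.60
403(b): $925.60 × 0.04 = $37.02
457(b) deferral: $925.60 × 0.05 = $46.28
Pre-tax total = $37.02 + $46.28 = $83.30
Taxable wages = $925.60 − $83.30 = $842.30
Federal income tax: $842.30 × 0.2725 = $229.53
Municipal income tax: $842.30 × 0.01 = $8.42
State unemployment insurance (employee share): $925.60 × 0.005 = $4.63
State disability insurance: $925.60 × 0.01 = $9.26
Vision plan: $58.46
Legal plan premium: $84.94
Total deductions = $37.02 + $46.28 + $229.53 + $8.42 + $4.63 + $9.26 + $58.46 + $84.94 = $478.54
Net pay = $925.60 − $478.54 = $447.06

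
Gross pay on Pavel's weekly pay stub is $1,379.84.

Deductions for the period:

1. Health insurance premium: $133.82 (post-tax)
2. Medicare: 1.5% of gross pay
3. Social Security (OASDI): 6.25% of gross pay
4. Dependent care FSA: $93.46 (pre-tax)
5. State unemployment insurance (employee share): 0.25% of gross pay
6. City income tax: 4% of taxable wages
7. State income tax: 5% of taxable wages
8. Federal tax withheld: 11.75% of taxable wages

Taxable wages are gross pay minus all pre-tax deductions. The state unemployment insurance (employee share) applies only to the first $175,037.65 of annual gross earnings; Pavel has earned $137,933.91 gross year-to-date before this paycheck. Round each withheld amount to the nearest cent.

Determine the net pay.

$775.24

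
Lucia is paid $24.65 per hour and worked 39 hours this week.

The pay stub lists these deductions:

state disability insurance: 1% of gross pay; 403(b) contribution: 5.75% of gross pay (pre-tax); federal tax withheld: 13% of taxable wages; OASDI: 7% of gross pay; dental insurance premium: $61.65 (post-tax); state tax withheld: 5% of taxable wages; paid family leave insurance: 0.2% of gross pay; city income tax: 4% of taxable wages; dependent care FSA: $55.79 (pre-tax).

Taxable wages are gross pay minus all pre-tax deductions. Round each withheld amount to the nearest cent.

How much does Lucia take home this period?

Gross pay: 39 × $24.65 = $961.35
403(b) contribution: $961.35 × 0.0575 = $55.28
Dependent care FSA: $55.79
Pre-tax total = $55.28 + $55.79 = $111.07
Taxable wages = $961.35 − $111.07 = $850.28
Federal tax withheld: $850.28 × 0.13 = $110.54
State tax withheld: $850.28 × 0.05 = $42.51
City income tax: $850.28 × 0.04 = $34.01
OASDI: $961.35 × 0.07 = $67.29
State disability insurance: $961.35 × 0.01 = $9.61
Paid family leave insurance: $961.35 × 0.002 = $1.92
Dental insurance premium: $61.65
Total deductions = $55.28 + $55.79 + $110.54 + $42.51 + $34.01 + $67.29 + $9.61 + $1.92 + $61.65 = $438.60
Net pay = $961.35 − $438.60 = $522.75

$522.75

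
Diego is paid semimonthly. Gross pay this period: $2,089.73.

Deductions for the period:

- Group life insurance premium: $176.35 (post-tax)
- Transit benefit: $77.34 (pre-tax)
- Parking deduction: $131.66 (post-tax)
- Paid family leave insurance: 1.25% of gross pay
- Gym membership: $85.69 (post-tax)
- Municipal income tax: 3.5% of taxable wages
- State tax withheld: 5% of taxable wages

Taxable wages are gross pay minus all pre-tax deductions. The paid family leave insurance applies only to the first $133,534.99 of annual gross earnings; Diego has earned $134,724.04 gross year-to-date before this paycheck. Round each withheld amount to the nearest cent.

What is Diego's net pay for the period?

$1,447.64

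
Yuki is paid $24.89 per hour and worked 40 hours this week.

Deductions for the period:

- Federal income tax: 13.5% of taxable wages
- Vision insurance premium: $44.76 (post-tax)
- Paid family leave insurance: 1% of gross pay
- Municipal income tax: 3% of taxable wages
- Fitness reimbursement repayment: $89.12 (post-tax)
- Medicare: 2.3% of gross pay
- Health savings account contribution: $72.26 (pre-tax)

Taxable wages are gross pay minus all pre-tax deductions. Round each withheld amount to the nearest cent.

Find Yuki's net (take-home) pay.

$604.25

Gross pay: 40 × $24.89 = $995.60
Health savings account contribution: $72.26
Taxable wages = $995.60 − $72.26 = $923.34
Federal income tax: $923.34 × 0.135 = $124.65
Municipal income tax: $923.34 × 0.03 = $27.70
Paid family leave insurance: $995.60 × 0.01 = $9.96
Medicare: $995.60 × 0.023 = $22.90
Fitness reimbursement repayment: $89.12
Vision insurance premium: $44.76
Total deductions = $72.26 + $124.65 + $27.70 + $9.96 + $22.90 + $89.12 + $44.76 = $391.35
Net pay = $995.60 − $391.35 = $604.25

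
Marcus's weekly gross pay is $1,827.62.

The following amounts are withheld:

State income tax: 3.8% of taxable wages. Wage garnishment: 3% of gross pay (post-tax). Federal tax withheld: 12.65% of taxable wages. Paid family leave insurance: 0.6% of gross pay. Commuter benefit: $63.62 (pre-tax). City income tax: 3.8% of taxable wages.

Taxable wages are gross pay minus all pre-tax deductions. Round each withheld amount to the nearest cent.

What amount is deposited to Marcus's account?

Commuter benefit: $63.62
Taxable wages = $1,827.62 − $63.62 = $1,764.00
Federal tax withheld: $1,764.00 × 0.1265 = $223.15
City income tax: $1,764.00 × 0.038 = $67.03
State income tax: $1,764.00 × 0.038 = $67.03
Paid family leave insurance: $1,827.62 × 0.006 = $10.97
Wage garnishment: $1,827.62 × 0.03 = $54.83
Total deductions = $63.62 + $223.15 + $67.03 + $67.03 + $10.97 + $54.83 = $486.63
Net pay = $1,827.62 − $486.63 = $1,340.99

$1,340.99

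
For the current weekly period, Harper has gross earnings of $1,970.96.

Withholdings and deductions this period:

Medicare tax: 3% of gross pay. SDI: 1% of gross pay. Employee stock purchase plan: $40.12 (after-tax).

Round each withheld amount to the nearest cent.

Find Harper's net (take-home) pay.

$1,852.00

Medicare tax: $1,970.96 × 0.03 = $59.13
SDI: $1,970.96 × 0.01 = $19.71
Employee stock purchase plan: $40.12
Total deductions = $59.13 + $19.71 + $40.12 = $118.96
Net pay = $1,970.96 − $118.96 = $1,852.00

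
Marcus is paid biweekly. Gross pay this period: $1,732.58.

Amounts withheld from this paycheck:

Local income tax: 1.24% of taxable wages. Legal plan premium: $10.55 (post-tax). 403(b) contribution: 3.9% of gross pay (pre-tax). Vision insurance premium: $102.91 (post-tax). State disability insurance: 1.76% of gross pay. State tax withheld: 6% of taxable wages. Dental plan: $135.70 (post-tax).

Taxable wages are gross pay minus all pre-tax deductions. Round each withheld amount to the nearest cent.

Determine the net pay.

$1,264.81

403(b) contribution: $1,732.58 × 0.039 = $67.57
Taxable wages = $1,732.58 − $67.57 = $1,665.01
Local income tax: $1,665.01 × 0.0124 = $20.65
State tax withheld: $1,665.01 × 0.06 = $99.90
State disability insurance: $1,732.58 × 0.0176 = $30.49
Dental plan: $135.70
Vision insurance premium: $102.91
Legal plan premium: $10.55
Total deductions = $67.57 + $20.65 + $99.90 + $30.49 + $135.70 + $102.91 + $10.55 = $467.77
Net pay = $1,732.58 − $467.77 = $1,264.81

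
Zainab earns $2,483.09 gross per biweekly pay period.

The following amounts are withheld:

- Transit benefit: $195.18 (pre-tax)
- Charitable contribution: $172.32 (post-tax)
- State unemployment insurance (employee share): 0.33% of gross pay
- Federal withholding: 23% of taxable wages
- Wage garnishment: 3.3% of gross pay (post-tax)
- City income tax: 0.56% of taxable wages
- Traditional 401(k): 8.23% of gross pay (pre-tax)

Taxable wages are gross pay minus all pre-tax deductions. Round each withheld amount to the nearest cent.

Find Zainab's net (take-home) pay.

$1,330.21

Transit benefit: $195.18
Traditional 401(k): $2,483.09 × 0.0823 = $204.36
Pre-tax total = $195.18 + $204.36 = $399.54
Taxable wages = $2,483.09 − $399.54 = $2,083.55
City income tax: $2,083.55 × 0.0056 = $11.67
Federal withholding: $2,083.55 × 0.23 = $479.22
State unemployment insurance (employee share): $2,483.09 × 0.0033 = $8.19
Wage garnishment: $2,483.09 × 0.033 = $81.94
Charitable contribution: $172.32
Total deductions = $195.18 + $204.36 + $11.67 + $479.22 + $8.19 + $81.94 + $172.32 = $1,152.88
Net pay = $2,483.09 − $1,152.88 = $1,330.21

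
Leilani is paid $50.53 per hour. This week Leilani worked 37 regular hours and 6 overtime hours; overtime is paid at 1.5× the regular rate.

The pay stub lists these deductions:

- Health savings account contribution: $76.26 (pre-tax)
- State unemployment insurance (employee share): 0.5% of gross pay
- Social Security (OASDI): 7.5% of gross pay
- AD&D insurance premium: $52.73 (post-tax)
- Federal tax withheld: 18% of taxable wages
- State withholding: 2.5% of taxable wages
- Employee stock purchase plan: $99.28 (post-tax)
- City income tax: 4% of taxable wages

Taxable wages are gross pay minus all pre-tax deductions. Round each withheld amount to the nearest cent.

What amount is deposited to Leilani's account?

$1,359.38

Regular pay: 37 × $50.53 = $1,869.61
Overtime pay: 6 × $50.53 × 1.5 = $454.77
Gross pay = $1,869.61 + $454.77 = $2,324.38
Health savings account contribution: $76.26
Taxable wages = $2,324.38 − $76.26 = $2,248.12
State withholding: $2,248.12 × 0.025 = $56.20
Federal tax withheld: $2,248.12 × 0.18 = $404.66
City income tax: $2,248.12 × 0.04 = $89.92
State unemployment insurance (employee share): $2,324.38 × 0.005 = $11.62
Social Security (OASDI): $2,324.38 × 0.075 = $174.33
Employee stock purchase plan: $99.28
AD&D insurance premium: $52.73
Total deductions = $76.26 + $56.20 + $404.66 + $89.92 + $11.62 + $174.33 + $99.28 + $52.73 = $965.00
Net pay = $2,324.38 − $965.00 = $1,359.38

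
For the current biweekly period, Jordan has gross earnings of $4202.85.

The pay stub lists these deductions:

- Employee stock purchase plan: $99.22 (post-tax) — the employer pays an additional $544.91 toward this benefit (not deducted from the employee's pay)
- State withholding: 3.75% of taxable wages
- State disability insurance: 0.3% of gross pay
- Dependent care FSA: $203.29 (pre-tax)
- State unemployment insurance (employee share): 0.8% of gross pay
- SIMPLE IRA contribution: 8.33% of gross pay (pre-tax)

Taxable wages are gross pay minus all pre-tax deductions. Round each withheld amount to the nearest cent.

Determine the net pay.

$3367.16

Dependent care FSA: $203.29
SIMPLE IRA contribution: $4202.85 × 0.0833 = $350.10
Pre-tax total = $203.29 + $350.10 = $553.39
Taxable wages = $4202.85 − $553.39 = $3649.46
State withholding: $3649.46 × 0.0375 = $136.85
State unemployment insurance (employee share): $4202.85 × 0.008 = $33.62
State disability insurance: $4202.85 × 0.003 = $12.61
Employee stock purchase plan: $99.22
(Employer's $544.91 toward employee stock purchase plan is not withheld from the employee.)
Total deductions = $203.29 + $350.10 + $136.85 + $33.62 + $12.61 + $99.22 = $835.69
Net pay = $4202.85 − $835.69 = $3367.16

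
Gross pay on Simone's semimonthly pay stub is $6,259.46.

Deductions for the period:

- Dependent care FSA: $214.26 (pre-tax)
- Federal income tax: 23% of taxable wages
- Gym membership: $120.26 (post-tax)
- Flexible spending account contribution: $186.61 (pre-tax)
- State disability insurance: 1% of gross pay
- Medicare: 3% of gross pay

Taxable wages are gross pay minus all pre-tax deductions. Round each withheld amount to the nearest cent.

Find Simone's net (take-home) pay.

Dependent care FSA: $214.26
Flexible spending account contribution: $186.61
Pre-tax total = $214.26 + $186.61 = $400.87
Taxable wages = $6,259.46 − $400.87 = $5,858.59
Federal income tax: $5,858.59 × 0.23 = $1,347.48
Medicare: $6,259.46 × 0.03 = $187.78
State disability insurance: $6,259.46 × 0.01 = $62.59
Gym membership: $120.26
Total deductions = $214.26 + $186.61 + $1,347.48 + $187.78 + $62.59 + $120.26 = $2,118.98
Net pay = $6,259.46 − $2,118.98 = $4,140.48

$4,140.48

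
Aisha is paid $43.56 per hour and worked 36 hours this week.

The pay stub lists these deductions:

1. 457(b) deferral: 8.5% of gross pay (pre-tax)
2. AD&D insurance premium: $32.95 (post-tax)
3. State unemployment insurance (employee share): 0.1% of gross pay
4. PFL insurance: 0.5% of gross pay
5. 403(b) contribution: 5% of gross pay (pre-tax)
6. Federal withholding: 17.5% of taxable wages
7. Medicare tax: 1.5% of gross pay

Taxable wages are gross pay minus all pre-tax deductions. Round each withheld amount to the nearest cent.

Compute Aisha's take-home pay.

Gross pay: 36 × $43.56 = $1568.16
457(b) deferral: $1568.16 × 0.085 = $133.29
403(b) contribution: $1568.16 × 0.05 = $78.41
Pre-tax total = $133.29 + $78.41 = $211.70
Taxable wages = $1568.16 − $211.70 = $1356.46
Federal withholding: $1356.46 × 0.175 = $237.38
Medicare tax: $1568.16 × 0.015 = $23.52
State unemployment insurance (employee share): $1568.16 × 0.001 = $1.57
PFL insurance: $1568.16 × 0.005 = $7.84
AD&D insurance premium: $32.95
Total deductions = $133.29 + $78.41 + $237.38 + $23.52 + $1.57 + $7.84 + $32.95 = $514.96
Net pay = $1568.16 − $514.96 = $1053.20

$1053.20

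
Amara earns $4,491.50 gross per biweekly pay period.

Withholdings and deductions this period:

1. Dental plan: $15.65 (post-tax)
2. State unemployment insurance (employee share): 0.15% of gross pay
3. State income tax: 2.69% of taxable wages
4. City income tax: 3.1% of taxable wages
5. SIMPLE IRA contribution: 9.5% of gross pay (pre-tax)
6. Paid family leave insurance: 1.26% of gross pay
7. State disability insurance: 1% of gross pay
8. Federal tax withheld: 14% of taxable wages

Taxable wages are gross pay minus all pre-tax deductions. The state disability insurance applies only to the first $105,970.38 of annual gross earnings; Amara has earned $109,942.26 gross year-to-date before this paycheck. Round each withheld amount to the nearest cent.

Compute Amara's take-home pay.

$3,181.41

SIMPLE IRA contribution: $4,491.50 × 0.095 = $426.69
Taxable wages = $4,491.50 − $426.69 = $4,064.81
City income tax: $4,064.81 × 0.031 = $126.01
State income tax: $4,064.81 × 0.0269 = $109.34
Federal tax withheld: $4,064.81 × 0.14 = $569.07
State disability insurance: annual cap $105,970.38 already reached (YTD $109,942.26), so $0.00
Paid family leave insurance: $4,491.50 × 0.0126 = $56.59
State unemployment insurance (employee share): $4,491.50 × 0.0015 = $6.74
Dental plan: $15.65
Total deductions = $426.69 + $126.01 + $109.34 + $569.07 + $0.00 + $56.59 + $6.74 + $15.65 = $1,310.09
Net pay = $4,491.50 − $1,310.09 = $3,181.41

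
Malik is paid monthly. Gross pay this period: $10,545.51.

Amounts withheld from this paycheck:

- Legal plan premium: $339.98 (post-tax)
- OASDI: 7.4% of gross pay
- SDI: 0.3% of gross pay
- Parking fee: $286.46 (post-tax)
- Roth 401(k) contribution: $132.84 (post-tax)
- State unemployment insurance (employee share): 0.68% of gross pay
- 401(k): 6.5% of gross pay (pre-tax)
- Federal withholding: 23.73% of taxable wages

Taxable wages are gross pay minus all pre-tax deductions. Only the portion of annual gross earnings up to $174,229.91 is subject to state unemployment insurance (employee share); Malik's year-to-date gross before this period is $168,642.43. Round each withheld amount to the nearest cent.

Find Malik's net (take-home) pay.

401(k): $10,545.51 × 0.065 = $685.46
Taxable wages = $10,545.51 − $685.46 = $9,860.05
Federal withholding: $9,860.05 × 0.2373 = $2,339.79
SDI: $10,545.51 × 0.003 = $31.64
OASDI: $10,545.51 × 0.074 = $780.37
State unemployment insurance (employee share): only $174,229.91 − $168,642.43 = $5,587.48 of this check is subject → $5,587.48 × 0.0068 = $37.99
Legal plan premium: $339.98
Roth 401(k) contribution: $132.84
Parking fee: $286.46
Total deductions = $685.46 + $2,339.79 + $31.64 + $780.37 + $37.99 + $339.98 + $132.84 + $286.46 = $4,634.53
Net pay = $10,545.51 − $4,634.53 = $5,910.98

$5,910.98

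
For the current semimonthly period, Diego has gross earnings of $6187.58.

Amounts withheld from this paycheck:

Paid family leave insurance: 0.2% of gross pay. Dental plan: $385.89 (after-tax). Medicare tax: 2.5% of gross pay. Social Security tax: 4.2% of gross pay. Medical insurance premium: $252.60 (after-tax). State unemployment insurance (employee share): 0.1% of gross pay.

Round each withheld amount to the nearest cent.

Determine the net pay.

$5115.95

Paid family leave insurance: $6187.58 × 0.002 = $12.38
State unemployment insurance (employee share): $6187.58 × 0.001 = $6.19
Social Security tax: $6187.58 × 0.042 = $259.88
Medicare tax: $6187.58 × 0.025 = $154.69
Medical insurance premium: $252.60
Dental plan: $385.89
Total deductions = $12.38 + $6.19 + $259.88 + $154.69 + $252.60 + $385.89 = $1071.63
Net pay = $6187.58 − $1071.63 = $5115.95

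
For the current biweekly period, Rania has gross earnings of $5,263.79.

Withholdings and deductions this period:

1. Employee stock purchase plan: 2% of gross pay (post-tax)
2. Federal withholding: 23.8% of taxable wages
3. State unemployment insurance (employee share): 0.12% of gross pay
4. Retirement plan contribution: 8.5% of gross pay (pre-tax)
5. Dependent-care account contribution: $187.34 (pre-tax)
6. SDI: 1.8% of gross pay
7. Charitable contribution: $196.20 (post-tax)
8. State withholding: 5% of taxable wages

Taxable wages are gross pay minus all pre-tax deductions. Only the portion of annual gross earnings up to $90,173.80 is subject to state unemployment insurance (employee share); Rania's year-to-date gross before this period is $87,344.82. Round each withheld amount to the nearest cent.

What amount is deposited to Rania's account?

Retirement plan contribution: $5,263.79 × 0.085 = $447.42
Dependent-care account contribution: $187.34
Pre-tax total = $447.42 + $187.34 = $634.76
Taxable wages = $5,263.79 − $634.76 = $4,629.03
Federal withholding: $4,629.03 × 0.238 = $1,101.71
State withholding: $4,629.03 × 0.05 = $231.45
State unemployment insurance (employee share): only $90,173.80 − $87,344.82 = $2,828.98 of this check is subject → $2,828.98 × 0.0012 = $3.39
SDI: $5,263.79 × 0.018 = $94.75
Employee stock purchase plan: $5,263.79 × 0.02 = $105.28
Charitable contribution: $196.20
Total deductions = $447.42 + $187.34 + $1,101.71 + $231.45 + $3.39 + $94.75 + $105.28 + $196.20 = $2,367.54
Net pay = $5,263.79 − $2,367.54 = $2,896.25

$2,896.25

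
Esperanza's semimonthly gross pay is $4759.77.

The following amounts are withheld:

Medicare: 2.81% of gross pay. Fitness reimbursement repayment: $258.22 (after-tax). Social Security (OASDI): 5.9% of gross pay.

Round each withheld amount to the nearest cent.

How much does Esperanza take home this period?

Social Security (OASDI): $4759.77 × 0.059 = $280.83
Medicare: $4759.77 × 0.0281 = $133.75
Fitness reimbursement repayment: $258.22
Total deductions = $280.83 + $133.75 + $258.22 = $672.80
Net pay = $4759.77 − $672.80 = $4086.97

$4086.97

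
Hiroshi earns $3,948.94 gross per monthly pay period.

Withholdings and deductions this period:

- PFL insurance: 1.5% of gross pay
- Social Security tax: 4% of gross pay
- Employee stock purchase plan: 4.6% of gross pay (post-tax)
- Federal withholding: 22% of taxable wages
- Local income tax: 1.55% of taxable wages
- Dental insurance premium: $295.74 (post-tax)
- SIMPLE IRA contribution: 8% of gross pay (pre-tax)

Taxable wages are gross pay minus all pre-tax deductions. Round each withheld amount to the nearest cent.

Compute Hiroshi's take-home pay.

$2,082.87

SIMPLE IRA contribution: $3,948.94 × 0.08 = $315.92
Taxable wages = $3,948.94 − $315.92 = $3,633.02
Federal withholding: $3,633.02 × 0.22 = $799.26
Local income tax: $3,633.02 × 0.0155 = $56.31
Social Security tax: $3,948.94 × 0.04 = $157.96
PFL insurance: $3,948.94 × 0.015 = $59.23
Employee stock purchase plan: $3,948.94 × 0.046 = $181.65
Dental insurance premium: $295.74
Total deductions = $315.92 + $799.26 + $56.31 + $157.96 + $59.23 + $181.65 + $295.74 = $1,866.07
Net pay = $3,948.94 − $1,866.07 = $2,082.87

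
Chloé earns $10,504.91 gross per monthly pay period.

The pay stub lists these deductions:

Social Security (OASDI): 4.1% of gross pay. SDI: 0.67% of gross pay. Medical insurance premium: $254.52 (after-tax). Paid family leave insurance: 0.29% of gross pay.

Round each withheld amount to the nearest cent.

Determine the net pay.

Social Security (OASDI): $10,504.91 × 0.041 = $430.70
Paid family leave insurance: $10,504.91 × 0.0029 = $30.46
SDI: $10,504.91 × 0.0067 = $70.38
Medical insurance premium: $254.52
Total deductions = $430.70 + $30.46 + $70.38 + $254.52 = $786.06
Net pay = $10,504.91 − $786.06 = $9,718.85

$9,718.85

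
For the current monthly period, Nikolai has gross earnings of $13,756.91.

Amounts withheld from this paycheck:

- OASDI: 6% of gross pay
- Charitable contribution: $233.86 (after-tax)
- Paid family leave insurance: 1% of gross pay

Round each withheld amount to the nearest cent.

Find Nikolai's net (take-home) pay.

$12,560.07

OASDI: $13,756.91 × 0.06 = $825.41
Paid family leave insurance: $13,756.91 × 0.01 = $137.57
Charitable contribution: $233.86
Total deductions = $825.41 + $137.57 + $233.86 = $1,196.84
Net pay = $13,756.91 − $1,196.84 = $12,560.07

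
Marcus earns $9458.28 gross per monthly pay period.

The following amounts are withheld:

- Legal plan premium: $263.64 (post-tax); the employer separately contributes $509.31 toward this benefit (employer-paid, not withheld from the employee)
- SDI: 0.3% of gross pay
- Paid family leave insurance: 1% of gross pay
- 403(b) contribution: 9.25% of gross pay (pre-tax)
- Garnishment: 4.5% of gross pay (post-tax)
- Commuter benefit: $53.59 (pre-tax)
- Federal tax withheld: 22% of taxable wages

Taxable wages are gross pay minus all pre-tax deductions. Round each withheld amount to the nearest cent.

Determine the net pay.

$5841.03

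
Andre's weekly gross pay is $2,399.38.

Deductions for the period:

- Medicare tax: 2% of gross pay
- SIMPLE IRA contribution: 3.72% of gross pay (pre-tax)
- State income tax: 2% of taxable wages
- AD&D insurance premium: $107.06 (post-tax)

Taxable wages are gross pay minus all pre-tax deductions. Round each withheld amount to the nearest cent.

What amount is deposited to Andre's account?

$2,108.87

SIMPLE IRA contribution: $2,399.38 × 0.0372 = $89.26
Taxable wages = $2,399.38 − $89.26 = $2,310.12
State income tax: $2,310.12 × 0.02 = $46.20
Medicare tax: $2,399.38 × 0.02 = $47.99
AD&D insurance premium: $107.06
Total deductions = $89.26 + $46.20 + $47.99 + $107.06 = $290.51
Net pay = $2,399.38 − $290.51 = $2,108.87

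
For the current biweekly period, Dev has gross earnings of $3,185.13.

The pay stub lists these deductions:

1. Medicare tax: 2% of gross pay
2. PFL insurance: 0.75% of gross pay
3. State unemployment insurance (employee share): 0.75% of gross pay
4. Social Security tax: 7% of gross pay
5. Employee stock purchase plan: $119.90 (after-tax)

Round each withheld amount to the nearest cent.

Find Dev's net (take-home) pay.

$2,730.79

Medicare tax: $3,185.13 × 0.02 = $63.70
State unemployment insurance (employee share): $3,185.13 × 0.0075 = $23.89
PFL insurance: $3,185.13 × 0.0075 = $23.89
Social Security tax: $3,185.13 × 0.07 = $222.96
Employee stock purchase plan: $119.90
Total deductions = $63.70 + $23.89 + $23.89 + $222.96 + $119.90 = $454.34
Net pay = $3,185.13 − $454.34 = $2,730.79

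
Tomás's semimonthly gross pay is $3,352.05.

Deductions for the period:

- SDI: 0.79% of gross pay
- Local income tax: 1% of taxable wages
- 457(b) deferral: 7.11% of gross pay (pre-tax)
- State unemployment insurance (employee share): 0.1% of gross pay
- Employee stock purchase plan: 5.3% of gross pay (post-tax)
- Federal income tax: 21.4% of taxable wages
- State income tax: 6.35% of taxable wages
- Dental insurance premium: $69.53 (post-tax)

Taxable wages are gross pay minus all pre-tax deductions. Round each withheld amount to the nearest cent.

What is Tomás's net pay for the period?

457(b) deferral: $3,352.05 × 0.0711 = $238.33
Taxable wages = $3,352.05 − $238.33 = $3,113.72
State income tax: $3,113.72 × 0.0635 = $197.72
Federal income tax: $3,113.72 × 0.214 = $666.34
Local income tax: $3,113.72 × 0.01 = $31.14
State unemployment insurance (employee share): $3,352.05 × 0.001 = $3.35
SDI: $3,352.05 × 0.0079 = $26.48
Dental insurance premium: $69.53
Employee stock purchase plan: $3,352.05 × 0.053 = $177.66
Total deductions = $238.33 + $197.72 + $666.34 + $31.14 + $3.35 + $26.48 + $69.53 + $177.66 = $1,410.55
Net pay = $3,352.05 − $1,410.55 = $1,941.50

$1,941.50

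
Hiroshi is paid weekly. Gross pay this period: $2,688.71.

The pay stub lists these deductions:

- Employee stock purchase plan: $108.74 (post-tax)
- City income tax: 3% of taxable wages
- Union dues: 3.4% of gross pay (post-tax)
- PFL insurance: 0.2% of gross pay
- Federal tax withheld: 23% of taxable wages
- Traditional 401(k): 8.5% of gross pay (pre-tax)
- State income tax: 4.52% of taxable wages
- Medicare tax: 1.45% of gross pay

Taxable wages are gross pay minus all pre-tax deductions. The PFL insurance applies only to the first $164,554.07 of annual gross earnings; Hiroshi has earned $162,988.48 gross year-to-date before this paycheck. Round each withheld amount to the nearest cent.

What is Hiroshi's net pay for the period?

Traditional 401(k): $2,688.71 × 0.085 = $228.54
Taxable wages = $2,688.71 − $228.54 = $2,460.17
Federal tax withheld: $2,460.17 × 0.23 = $565.84
City income tax: $2,460.17 × 0.03 = $73.81
State income tax: $2,460.17 × 0.0452 = $111.20
Medicare tax: $2,688.71 × 0.0145 = $38.99
PFL insurance: only $164,554.07 − $162,988.48 = $1,565.59 of this check is subject → $1,565.59 × 0.002 = $3.13
Union dues: $2,688.71 × 0.034 = $91.42
Employee stock purchase plan: $108.74
Total deductions = $228.54 + $565.84 + $73.81 + $111.20 + $38.99 + $3.13 + $91.42 + $108.74 = $1,221.67
Net pay = $2,688.71 − $1,221.67 = $1,467.04

$1,467.04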